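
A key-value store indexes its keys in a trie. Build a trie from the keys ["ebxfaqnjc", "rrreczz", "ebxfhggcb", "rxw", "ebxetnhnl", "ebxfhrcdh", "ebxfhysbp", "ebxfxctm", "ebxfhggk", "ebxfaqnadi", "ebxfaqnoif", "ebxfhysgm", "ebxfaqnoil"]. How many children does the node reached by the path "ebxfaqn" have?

3

The children of the "ebxfaqn" node are the distinct next characters among strings starting with "ebxfaqn".
Characters that immediately follow "ebxfaqn" among the stored strings: {a, j, o}.
That node has 3 child edges.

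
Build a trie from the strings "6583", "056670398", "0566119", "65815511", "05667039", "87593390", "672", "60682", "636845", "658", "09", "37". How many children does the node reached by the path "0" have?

2

Walk "0" from the root, arriving at one node.
Characters that immediately follow "0" among the stored strings: {5, 9}.
That node has 2 child edges.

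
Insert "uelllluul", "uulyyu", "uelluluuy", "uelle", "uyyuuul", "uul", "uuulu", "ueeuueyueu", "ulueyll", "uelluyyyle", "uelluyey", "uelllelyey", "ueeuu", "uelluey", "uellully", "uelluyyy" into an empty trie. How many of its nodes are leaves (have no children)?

13

Leaves are exactly the stored words that no other stored word extends.
Those words: "ueeuueyueu", "uelle", "uelllelyey", "uelllluul", "uelluey", "uellully", "uelluluuy", "uelluyey", "uelluyyyle", "ulueyll", "uulyyu", "uuulu", "uyyuuul"
Leaf count: 13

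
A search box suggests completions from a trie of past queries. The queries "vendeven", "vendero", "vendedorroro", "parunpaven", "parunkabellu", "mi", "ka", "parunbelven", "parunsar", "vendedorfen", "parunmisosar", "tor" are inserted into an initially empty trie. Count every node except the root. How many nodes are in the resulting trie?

Insert word by word; a character creates a node only if that edge doesn't already exist:
  "vendeven" → 8 new (v, e, n, d, e, v, e, n)
  "vendero" → prefix "vende" already present; 2 new (r, o)
  "vendedorroro" → prefix "vende" already present; 7 new (d, o, r, r, o, r, o)
  "parunpaven" → 10 new (p, a, r, u, n, p, a, v, e, n)
  "parunkabellu" → prefix "parun" already present; 7 new (k, a, b, e, l, l, u)
  "mi" → 2 new (m, i)
  "ka" → 2 new (k, a)
  "parunbelven" → prefix "parun" already present; 6 new (b, e, l, v, e, n)
  "parunsar" → prefix "parun" already present; 3 new (s, a, r)
  "vendedorfen" → prefix "vendedor" already present; 3 new (f, e, n)
  "parunmisosar" → prefix "parun" already present; 7 new (m, i, s, o, s, a, r)
  "tor" → 3 new (t, o, r)
Total nodes = 8 + 2 + 7 + 10 + 7 + 2 + 2 + 6 + 3 + 3 + 7 + 3 = 60

60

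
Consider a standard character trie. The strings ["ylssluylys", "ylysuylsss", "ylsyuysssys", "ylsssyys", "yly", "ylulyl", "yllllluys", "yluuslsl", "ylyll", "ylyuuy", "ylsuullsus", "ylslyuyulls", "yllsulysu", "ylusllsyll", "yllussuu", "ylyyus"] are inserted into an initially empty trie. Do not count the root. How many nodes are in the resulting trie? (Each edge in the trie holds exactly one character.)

Count nodes per top-level branch (shared prefixes stored once):
  'y'-branch (yllllluys, yllsulysu, yllussuu, ylslyuyulls, ylssluylys, ylsssyys, ylsuullsus, ylsyuysssys, ylulyl, ylusllsyll, yluuslsl, yly, ylyll, ylysuylsss, ylyuuy, ylyyus): 87 nodes
Sum: 87

87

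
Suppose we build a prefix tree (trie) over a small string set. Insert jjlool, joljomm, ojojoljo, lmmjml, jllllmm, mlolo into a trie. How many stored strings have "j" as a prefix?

Walk to "j"; the words in its subtree are exactly those with that prefix.
Words under "j": jjlool, jllllmm, joljomm
Count: 3

3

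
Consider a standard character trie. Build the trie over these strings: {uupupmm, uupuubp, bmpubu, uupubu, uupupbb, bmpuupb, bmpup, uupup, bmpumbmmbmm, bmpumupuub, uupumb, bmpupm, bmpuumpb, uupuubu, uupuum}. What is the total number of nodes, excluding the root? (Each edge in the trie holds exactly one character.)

Insert word by word; a character creates a node only if that edge doesn't already exist:
  "uupupmm" → 7 new (u, u, p, u, p, m, m)
  "uupuubp" → prefix "uupu" already present; 3 new (u, b, p)
  "bmpubu" → 6 new (b, m, p, u, b, u)
  "uupubu" → prefix "uupu" already present; 2 new (b, u)
  "uupupbb" → prefix "uupup" already present; 2 new (b, b)
  "bmpuupb" → prefix "bmpu" already present; 3 new (u, p, b)
  "bmpup" → prefix "bmpu" already present; 1 new (p)
  "uupup" → prefix "uupup" already present; 0 new (none)
  "bmpumbmmbmm" → prefix "bmpu" already present; 7 new (m, b, m, m, b, m, m)
  "bmpumupuub" → prefix "bmpum" already present; 5 new (u, p, u, u, b)
  "uupumb" → prefix "uupu" already present; 2 new (m, b)
  "bmpupm" → prefix "bmpup" already present; 1 new (m)
  "bmpuumpb" → prefix "bmpuu" already present; 3 new (m, p, b)
  "uupuubu" → prefix "uupuub" already present; 1 new (u)
  "uupuum" → prefix "uupuu" already present; 1 new (m)
Total nodes = 7 + 3 + 6 + 2 + 2 + 3 + 1 + 0 + 7 + 5 + 2 + 1 + 3 + 1 + 1 = 44

44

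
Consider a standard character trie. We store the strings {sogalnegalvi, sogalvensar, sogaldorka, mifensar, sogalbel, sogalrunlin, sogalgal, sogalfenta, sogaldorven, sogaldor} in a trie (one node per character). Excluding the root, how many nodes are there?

51

Insert word by word; a character creates a node only if that edge doesn't already exist:
  "sogalnegalvi" → 12 new (s, o, g, a, l, n, e, g, a, l, v, i)
  "sogalvensar" → prefix "sogal" already present; 6 new (v, e, n, s, a, r)
  "sogaldorka" → prefix "sogal" already present; 5 new (d, o, r, k, a)
  "mifensar" → 8 new (m, i, f, e, n, s, a, r)
  "sogalbel" → prefix "sogal" already present; 3 new (b, e, l)
  "sogalrunlin" → prefix "sogal" already present; 6 new (r, u, n, l, i, n)
  "sogalgal" → prefix "sogal" already present; 3 new (g, a, l)
  "sogalfenta" → prefix "sogal" already present; 5 new (f, e, n, t, a)
  "sogaldorven" → prefix "sogaldor" already present; 3 new (v, e, n)
  "sogaldor" → prefix "sogaldor" already present; 0 new (none)
Total nodes = 12 + 6 + 5 + 8 + 3 + 6 + 3 + 5 + 3 + 0 = 51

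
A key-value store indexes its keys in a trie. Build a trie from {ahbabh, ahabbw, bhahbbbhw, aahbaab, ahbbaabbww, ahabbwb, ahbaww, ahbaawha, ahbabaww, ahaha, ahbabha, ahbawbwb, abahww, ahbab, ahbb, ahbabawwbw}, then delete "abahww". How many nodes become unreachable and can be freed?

5

A node on "abahww"'s path can go only if nothing else ends at it or branches off below it.
The suffix "bahww" (5 nodes) is used only by "abahww"; the node for "a" still has the child "h", so pruning stops there.
Nodes removed: 5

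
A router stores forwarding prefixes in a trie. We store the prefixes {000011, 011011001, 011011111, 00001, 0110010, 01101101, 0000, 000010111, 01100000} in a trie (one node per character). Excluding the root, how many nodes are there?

28

Trie structure (* marks end of a word):
(root)
└─ 0
   ├─ 0
   │  └─ 0
   │     └─ 0 *
   │        └─ 1 *
   │           ├─ 0
   │           │  └─ 1
   │           │     └─ 1
   │           │        └─ 1 *
   │           └─ 1 *
   └─ 1
      └─ 1
         └─ 0
            ├─ 0
            │  ├─ 0
            │  │  └─ 0
            │  │     └─ 0 *
            │  └─ 1
            │     └─ 0 *
            └─ 1
               └─ 1
                  ├─ 0
                  │  ├─ 0
                  │  │  └─ 1 *
                  │  └─ 1 *
                  └─ 1
                     └─ 1
                        └─ 1 *
Counting every labelled node above: 28.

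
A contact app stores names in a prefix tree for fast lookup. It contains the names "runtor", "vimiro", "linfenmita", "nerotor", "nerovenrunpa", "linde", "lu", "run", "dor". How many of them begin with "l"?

Traverse to the node for "l", then collect every word in that subtree.
Matches: "linde", "linfenmita", "lu"
Count: 3

3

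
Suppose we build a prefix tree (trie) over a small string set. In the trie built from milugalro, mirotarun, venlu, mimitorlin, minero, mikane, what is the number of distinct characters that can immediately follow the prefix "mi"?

5

Walk "mi" from the root, arriving at one node.
Characters that immediately follow "mi" among the stored strings: {k, l, m, n, r}.
That node has 5 child edges.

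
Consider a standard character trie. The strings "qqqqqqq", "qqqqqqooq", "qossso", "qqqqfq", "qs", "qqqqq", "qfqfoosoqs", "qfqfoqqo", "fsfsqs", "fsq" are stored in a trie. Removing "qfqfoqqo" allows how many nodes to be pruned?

A node on "qfqfoqqo"'s path can go only if nothing else ends at it or branches off below it.
The suffix "qqo" (3 nodes) is used only by "qfqfoqqo"; the node for "qfqfo" still has the child "o", so pruning stops there.
Nodes removed: 3

3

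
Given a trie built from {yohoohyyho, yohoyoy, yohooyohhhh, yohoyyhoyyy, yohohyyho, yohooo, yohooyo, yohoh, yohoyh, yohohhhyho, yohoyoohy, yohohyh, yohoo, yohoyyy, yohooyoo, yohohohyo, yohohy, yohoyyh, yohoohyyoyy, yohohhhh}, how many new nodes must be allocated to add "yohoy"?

Every character of "yohoy" already lies on an existing path (it is a prefix of some stored word).
No new nodes are needed: 0.

0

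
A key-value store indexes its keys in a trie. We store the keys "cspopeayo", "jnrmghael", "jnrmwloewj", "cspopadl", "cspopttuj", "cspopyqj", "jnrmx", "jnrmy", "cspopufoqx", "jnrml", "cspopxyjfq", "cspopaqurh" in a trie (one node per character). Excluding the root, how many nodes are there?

Count nodes per top-level branch (shared prefixes stored once):
  'c'-branch (cspopadl, cspopaqurh, cspopeayo, cspopttuj, cspopufoqx, cspopxyjfq, cspopyqj): 33 nodes
  'j'-branch (jnrmghael, jnrml, jnrmwloewj, jnrmx, jnrmy): 18 nodes
Sum: 51

51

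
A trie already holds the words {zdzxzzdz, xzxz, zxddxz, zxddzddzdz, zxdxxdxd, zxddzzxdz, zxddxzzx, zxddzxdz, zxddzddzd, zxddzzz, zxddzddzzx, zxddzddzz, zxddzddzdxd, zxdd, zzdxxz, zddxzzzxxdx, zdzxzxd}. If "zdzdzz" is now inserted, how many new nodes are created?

3

Walking "zdzdzz" from the root, the first 3 characters ("zdz") follow existing edges; "d" is the first miss.
New nodes needed: |"zdzdzz"| − 3 = 6 − 3 = 3.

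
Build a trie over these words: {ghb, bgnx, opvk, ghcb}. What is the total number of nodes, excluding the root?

Trace insertions, counting only characters that open a new branch:
  "ghb" → 3 new (g, h, b)
  "bgnx" → 4 new (b, g, n, x)
  "opvk" → 4 new (o, p, v, k)
  "ghcb" → prefix "gh" already present; 2 new (c, b)
Total nodes = 3 + 4 + 4 + 2 = 13

13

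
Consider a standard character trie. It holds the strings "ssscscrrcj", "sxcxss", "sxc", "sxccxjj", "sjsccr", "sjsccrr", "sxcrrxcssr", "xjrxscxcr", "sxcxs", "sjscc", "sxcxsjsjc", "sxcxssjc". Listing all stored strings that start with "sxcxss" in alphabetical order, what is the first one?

Filter for "sxcxss…" and sort: "sxcxss", "sxcxssjc"
Position 1: sxcxss

sxcxss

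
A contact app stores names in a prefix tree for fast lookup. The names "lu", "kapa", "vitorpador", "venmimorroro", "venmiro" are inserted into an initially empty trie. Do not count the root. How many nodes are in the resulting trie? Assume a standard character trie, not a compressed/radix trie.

Trie structure (* marks end of a word):
(root)
├─ k
│  └─ a
│     └─ p
│        └─ a *
├─ l
│  └─ u *
└─ v
   ├─ e
   │  └─ n
   │     └─ m
   │        └─ i
   │           ├─ m
   │           │  └─ o
   │           │     └─ r
   │           │        └─ r
   │           │           └─ o
   │           │              └─ r
   │           │                 └─ o *
   │           └─ r
   │              └─ o *
   └─ i
      └─ t
         └─ o
            └─ r
               └─ p
                  └─ a
                     └─ d
                        └─ o
                           └─ r *
Counting every labelled node above: 29.

29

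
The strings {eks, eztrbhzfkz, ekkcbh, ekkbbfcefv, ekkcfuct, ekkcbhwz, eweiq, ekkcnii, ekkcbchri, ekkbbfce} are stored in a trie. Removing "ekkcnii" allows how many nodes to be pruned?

Walk "ekkcnii" from the leaf back toward the root, removing each node that no remaining word uses.
The suffix "nii" (3 nodes) is used only by "ekkcnii"; the node for "ekkc" still has the child "b", so pruning stops there.
Nodes removed: 3

3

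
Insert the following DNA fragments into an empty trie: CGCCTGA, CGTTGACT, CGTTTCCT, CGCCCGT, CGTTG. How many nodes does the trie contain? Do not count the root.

For each word, the new-node count is its length minus the longest prefix already in the trie:
  "CGCCTGA" → 7 new (C, G, C, C, T, G, A)
  "CGTTGACT" → prefix "CG" already present; 6 new (T, T, G, A, C, T)
  "CGTTTCCT" → prefix "CGTT" already present; 4 new (T, C, C, T)
  "CGCCCGT" → prefix "CGCC" already present; 3 new (C, G, T)
  "CGTTG" → prefix "CGTTG" already present; 0 new (none)
Total nodes = 7 + 6 + 4 + 3 + 0 = 20

20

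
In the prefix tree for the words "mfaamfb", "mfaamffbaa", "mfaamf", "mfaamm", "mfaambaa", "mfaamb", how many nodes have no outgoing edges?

4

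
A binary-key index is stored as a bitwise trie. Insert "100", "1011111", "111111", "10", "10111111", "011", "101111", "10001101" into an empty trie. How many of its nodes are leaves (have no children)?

4

A leaf is a node with no children — equivalently, the end of a word that is not a proper prefix of any other stored word.
Those words: "011", "10001101", "10111111", "111111"
Leaf count: 4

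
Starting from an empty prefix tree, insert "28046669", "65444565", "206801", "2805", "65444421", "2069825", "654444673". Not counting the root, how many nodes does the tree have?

Count nodes per top-level branch (shared prefixes stored once):
  '2'-branch (206801, 2069825, 28046669, 2805): 18 nodes
  '6'-branch (65444421, 654444673, 65444565): 14 nodes
Sum: 32

32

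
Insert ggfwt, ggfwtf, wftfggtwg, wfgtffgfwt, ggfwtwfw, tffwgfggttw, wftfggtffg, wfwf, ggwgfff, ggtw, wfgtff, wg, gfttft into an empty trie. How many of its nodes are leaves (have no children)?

11

Leaves are exactly the stored words that no other stored word extends.
Those words: "gfttft", "ggfwtf", "ggfwtwfw", "ggtw", "ggwgfff", "tffwgfggttw", "wfgtffgfwt", "wftfggtffg", "wftfggtwg", "wfwf", "wg"
Leaf count: 11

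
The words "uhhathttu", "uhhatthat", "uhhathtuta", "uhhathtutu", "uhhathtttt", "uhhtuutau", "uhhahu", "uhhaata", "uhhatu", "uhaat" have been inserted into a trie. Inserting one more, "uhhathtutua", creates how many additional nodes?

1

The longest prefix of "uhhathtutua" already in the trie is "uhhathtutu" (length 10).
So 11 − 10 = 1 new nodes.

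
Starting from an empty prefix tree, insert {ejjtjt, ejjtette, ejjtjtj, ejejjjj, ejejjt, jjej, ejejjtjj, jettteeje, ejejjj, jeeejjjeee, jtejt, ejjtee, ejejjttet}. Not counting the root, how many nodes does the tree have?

Trace insertions, counting only characters that open a new branch:
  "ejjtjt" → 6 new (e, j, j, t, j, t)
  "ejjtette" → prefix "ejjt" already present; 4 new (e, t, t, e)
  "ejjtjtj" → prefix "ejjtjt" already present; 1 new (j)
  "ejejjjj" → prefix "ej" already present; 5 new (e, j, j, j, j)
  "ejejjt" → prefix "ejejj" already present; 1 new (t)
  "jjej" → 4 new (j, j, e, j)
  "ejejjtjj" → prefix "ejejjt" already present; 2 new (j, j)
  "jettteeje" → prefix "j" already present; 8 new (e, t, t, t, e, e, j, e)
  "ejejjj" → prefix "ejejjj" already present; 0 new (none)
  "jeeejjjeee" → prefix "je" already present; 8 new (e, e, j, j, j, e, e, e)
  "jtejt" → prefix "j" already present; 4 new (t, e, j, t)
  "ejjtee" → prefix "ejjte" already present; 1 new (e)
  "ejejjttet" → prefix "ejejjt" already present; 3 new (t, e, t)
Total nodes = 6 + 4 + 1 + 5 + 1 + 4 + 2 + 8 + 0 + 8 + 4 + 1 + 3 = 47

47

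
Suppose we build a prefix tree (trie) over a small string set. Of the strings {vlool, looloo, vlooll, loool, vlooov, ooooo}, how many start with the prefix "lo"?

2

Filter for entries beginning with "lo":
Words under "lo": looloo, loool
Count: 2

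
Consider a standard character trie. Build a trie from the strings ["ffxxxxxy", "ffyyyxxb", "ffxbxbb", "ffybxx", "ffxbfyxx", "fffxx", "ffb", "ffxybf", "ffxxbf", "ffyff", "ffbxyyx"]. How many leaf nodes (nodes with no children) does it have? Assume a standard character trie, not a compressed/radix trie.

10

A leaf is a node with no children — equivalently, the end of a word that is not a proper prefix of any other stored word.
Those words: "ffbxyyx", "fffxx", "ffxbfyxx", "ffxbxbb", "ffxxbf", "ffxxxxxy", "ffxybf", "ffybxx", "ffyff", "ffyyyxxb"
Leaf count: 10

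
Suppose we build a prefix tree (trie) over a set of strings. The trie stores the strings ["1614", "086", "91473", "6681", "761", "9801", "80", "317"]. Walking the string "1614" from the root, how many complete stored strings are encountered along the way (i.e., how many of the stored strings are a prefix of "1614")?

1

Check each prefix of "1614" against the stored set — each match is an end-marker on the path.
Prefixes of the query that are stored words: "1614"
Count: 1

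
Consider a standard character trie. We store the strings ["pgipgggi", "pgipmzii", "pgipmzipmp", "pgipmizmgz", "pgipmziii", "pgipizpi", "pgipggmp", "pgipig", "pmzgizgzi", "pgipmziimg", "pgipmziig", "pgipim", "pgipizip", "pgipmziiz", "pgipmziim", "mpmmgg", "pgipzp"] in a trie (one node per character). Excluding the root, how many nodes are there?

Insert word by word; a character creates a node only if that edge doesn't already exist:
  "pgipgggi" → 8 new (p, g, i, p, g, g, g, i)
  "pgipmzii" → prefix "pgip" already present; 4 new (m, z, i, i)
  "pgipmzipmp" → prefix "pgipmzi" already present; 3 new (p, m, p)
  "pgipmizmgz" → prefix "pgipm" already present; 5 new (i, z, m, g, z)
  "pgipmziii" → prefix "pgipmzii" already present; 1 new (i)
  "pgipizpi" → prefix "pgip" already present; 4 new (i, z, p, i)
  "pgipggmp" → prefix "pgipgg" already present; 2 new (m, p)
  "pgipig" → prefix "pgipi" already present; 1 new (g)
  "pmzgizgzi" → prefix "p" already present; 8 new (m, z, g, i, z, g, z, i)
  "pgipmziimg" → prefix "pgipmzii" already present; 2 new (m, g)
  "pgipmziig" → prefix "pgipmzii" already present; 1 new (g)
  "pgipim" → prefix "pgipi" already present; 1 new (m)
  "pgipizip" → prefix "pgipiz" already present; 2 new (i, p)
  "pgipmziiz" → prefix "pgipmzii" already present; 1 new (z)
  "pgipmziim" → prefix "pgipmziim" already present; 0 new (none)
  "mpmmgg" → 6 new (m, p, m, m, g, g)
  "pgipzp" → prefix "pgip" already present; 2 new (z, p)
Total nodes = 8 + 4 + 3 + 5 + 1 + 4 + 2 + 1 + 8 + 2 + 1 + 1 + 2 + 1 + 0 + 6 + 2 = 51

51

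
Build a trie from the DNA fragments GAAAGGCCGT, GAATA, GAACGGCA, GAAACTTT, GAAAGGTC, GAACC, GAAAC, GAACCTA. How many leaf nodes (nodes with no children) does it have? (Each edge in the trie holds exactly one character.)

Leaves are exactly the stored words that no other stored word extends.
Those words: "GAAACTTT", "GAAAGGCCGT", "GAAAGGTC", "GAACCTA", "GAACGGCA", "GAATA"
Leaf count: 6

6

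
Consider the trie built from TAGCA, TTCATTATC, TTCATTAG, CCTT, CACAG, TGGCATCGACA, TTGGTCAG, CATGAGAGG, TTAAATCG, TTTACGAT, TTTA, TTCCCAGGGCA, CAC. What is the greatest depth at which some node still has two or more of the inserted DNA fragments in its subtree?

Look for the deepest trie node that still has at least two words in its subtree.
e.g. "TTCATTAG" and "TTCATTATC" share the prefix "TTCATTA" of length 7; no pair shares a longer one.
Longest shared-prefix length: 7

7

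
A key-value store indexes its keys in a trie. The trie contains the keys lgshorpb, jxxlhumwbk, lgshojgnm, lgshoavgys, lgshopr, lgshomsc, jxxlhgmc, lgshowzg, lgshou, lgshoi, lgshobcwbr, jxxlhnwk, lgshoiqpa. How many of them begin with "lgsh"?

10

Traverse to the node for "lgsh", then collect every word in that subtree.
Matches: "lgshoavgys", "lgshobcwbr", "lgshoi", "lgshoiqpa", "lgshojgnm", "lgshomsc", "lgshopr", "lgshorpb", "lgshou", "lgshowzg"
Count: 10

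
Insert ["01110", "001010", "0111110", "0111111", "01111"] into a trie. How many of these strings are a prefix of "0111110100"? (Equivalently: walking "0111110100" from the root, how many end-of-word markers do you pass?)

Traverse "0111110100" character by character; count nodes along the way that are marked as word ends.
Prefixes of the query that are stored words: "01111", "0111110"
Count: 2

2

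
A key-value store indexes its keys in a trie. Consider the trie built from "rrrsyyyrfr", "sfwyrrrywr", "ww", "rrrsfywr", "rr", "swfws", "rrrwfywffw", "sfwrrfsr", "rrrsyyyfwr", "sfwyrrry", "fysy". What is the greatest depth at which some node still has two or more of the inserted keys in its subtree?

Look for the deepest trie node that still has at least two words in its subtree.
"sfwyrrry" and "sfwyrrrywr" agree on "sfwyrrry" (8 characters) before diverging; nothing deeper is shared.
Longest shared-prefix length: 8

8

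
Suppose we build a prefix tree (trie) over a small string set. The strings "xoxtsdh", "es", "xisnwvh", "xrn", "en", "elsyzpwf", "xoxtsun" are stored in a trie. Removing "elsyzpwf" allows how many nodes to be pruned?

7

After clearing the end-marker at "elsyzpwf", prune upward until reaching a node still needed by another word.
The suffix "lsyzpwf" (7 nodes) is used only by "elsyzpwf"; the node for "e" still has the child "s", so pruning stops there.
Nodes removed: 7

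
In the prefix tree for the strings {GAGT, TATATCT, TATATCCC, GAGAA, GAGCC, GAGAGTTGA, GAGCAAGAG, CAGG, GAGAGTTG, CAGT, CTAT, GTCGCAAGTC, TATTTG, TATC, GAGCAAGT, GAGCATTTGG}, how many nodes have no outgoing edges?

Leaves are exactly the stored words that no other stored word extends.
Those words: "CAGG", "CAGT", "CTAT", "GAGAA", "GAGAGTTGA", "GAGCAAGAG", "GAGCAAGT", "GAGCATTTGG", "GAGCC", "GAGT", "GTCGCAAGTC", "TATATCCC", "TATATCT", "TATC", "TATTTG"
Leaf count: 15

15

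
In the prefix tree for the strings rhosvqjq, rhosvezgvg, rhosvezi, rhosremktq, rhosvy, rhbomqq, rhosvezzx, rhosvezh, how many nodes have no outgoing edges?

8

A leaf is a node with no children — equivalently, the end of a word that is not a proper prefix of any other stored word.
Those words: "rhbomqq", "rhosremktq", "rhosvezgvg", "rhosvezh", "rhosvezi", "rhosvezzx", "rhosvqjq", "rhosvy"
Leaf count: 8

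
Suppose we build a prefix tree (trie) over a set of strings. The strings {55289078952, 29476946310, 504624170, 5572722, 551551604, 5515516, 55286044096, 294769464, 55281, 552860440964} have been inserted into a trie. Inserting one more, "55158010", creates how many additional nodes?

The longest prefix of "55158010" already in the trie is "5515" (length 4).
Each of the 4 remaining characters creates one node.

4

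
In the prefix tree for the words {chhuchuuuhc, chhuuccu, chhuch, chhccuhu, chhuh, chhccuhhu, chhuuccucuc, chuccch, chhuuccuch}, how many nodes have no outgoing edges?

7

A leaf is a node with no children — equivalently, the end of a word that is not a proper prefix of any other stored word.
Those words: "chhccuhhu", "chhccuhu", "chhuchuuuhc", "chhuh", "chhuuccuch", "chhuuccucuc", "chuccch"
Leaf count: 7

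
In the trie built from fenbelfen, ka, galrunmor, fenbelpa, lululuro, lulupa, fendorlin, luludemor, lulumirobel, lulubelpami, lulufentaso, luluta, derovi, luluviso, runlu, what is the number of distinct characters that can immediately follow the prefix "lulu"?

8

Walk "lulu" from the root, arriving at one node.
Characters that immediately follow "lulu" among the stored strings: {b, d, f, l, m, p, t, v}.
That node has 8 child edges.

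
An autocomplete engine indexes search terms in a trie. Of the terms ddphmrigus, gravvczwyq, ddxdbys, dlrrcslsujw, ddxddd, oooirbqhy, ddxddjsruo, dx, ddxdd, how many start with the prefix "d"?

Walk to "d"; the words in its subtree are exactly those with that prefix.
Matches: "ddphmrigus", "ddxdbys", "ddxdd", "ddxddd", "ddxddjsruo", "dlrrcslsujw", "dx"
Count: 7

7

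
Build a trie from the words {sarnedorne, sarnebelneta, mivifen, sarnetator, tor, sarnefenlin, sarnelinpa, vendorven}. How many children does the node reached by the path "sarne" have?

5

Walk "sarne" from the root, arriving at one node.
Distinct next characters after "sarne": b, d, f, l, t.
That node has 5 child edges.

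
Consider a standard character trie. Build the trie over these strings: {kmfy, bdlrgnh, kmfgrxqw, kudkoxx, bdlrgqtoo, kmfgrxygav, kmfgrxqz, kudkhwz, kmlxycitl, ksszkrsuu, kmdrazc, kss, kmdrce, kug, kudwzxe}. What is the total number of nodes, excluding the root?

For each word, the new-node count is its length minus the longest prefix already in the trie:
  "kmfy" → 4 new (k, m, f, y)
  "bdlrgnh" → 7 new (b, d, l, r, g, n, h)
  "kmfgrxqw" → prefix "kmf" already present; 5 new (g, r, x, q, w)
  "kudkoxx" → prefix "k" already present; 6 new (u, d, k, o, x, x)
  "bdlrgqtoo" → prefix "bdlrg" already present; 4 new (q, t, o, o)
  "kmfgrxygav" → prefix "kmfgrx" already present; 4 new (y, g, a, v)
  "kmfgrxqz" → prefix "kmfgrxq" already present; 1 new (z)
  "kudkhwz" → prefix "kudk" already present; 3 new (h, w, z)
  "kmlxycitl" → prefix "km" already present; 7 new (l, x, y, c, i, t, l)
  "ksszkrsuu" → prefix "k" already present; 8 new (s, s, z, k, r, s, u, u)
  "kmdrazc" → prefix "km" already present; 5 new (d, r, a, z, c)
  "kss" → prefix "kss" already present; 0 new (none)
  "kmdrce" → prefix "kmdr" already present; 2 new (c, e)
  "kug" → prefix "ku" already present; 1 new (g)
  "kudwzxe" → prefix "kud" already present; 4 new (w, z, x, e)
Total nodes = 4 + 7 + 5 + 6 + 4 + 4 + 1 + 3 + 7 + 8 + 5 + 0 + 2 + 1 + 4 = 61

61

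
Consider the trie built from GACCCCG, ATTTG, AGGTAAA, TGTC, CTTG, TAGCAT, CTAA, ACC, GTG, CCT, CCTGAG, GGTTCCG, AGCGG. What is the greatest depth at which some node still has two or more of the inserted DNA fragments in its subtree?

3

The deepest shared node is where two words last agree before diverging.
"CCT" and "CCTGAG" agree on "CCT" (3 characters) before diverging; nothing deeper is shared.
Longest shared-prefix length: 3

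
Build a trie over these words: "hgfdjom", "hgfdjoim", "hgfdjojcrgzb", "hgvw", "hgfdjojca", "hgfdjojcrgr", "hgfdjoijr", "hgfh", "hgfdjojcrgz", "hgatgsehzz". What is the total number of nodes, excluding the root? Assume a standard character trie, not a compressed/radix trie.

30

Count nodes per top-level branch (shared prefixes stored once):
  'h'-branch (hgatgsehzz, hgfdjoijr, hgfdjoim, hgfdjojca, hgfdjojcrgr, hgfdjojcrgz, hgfdjojcrgzb, hgfdjom, hgfh, hgvw): 30 nodes
Sum: 30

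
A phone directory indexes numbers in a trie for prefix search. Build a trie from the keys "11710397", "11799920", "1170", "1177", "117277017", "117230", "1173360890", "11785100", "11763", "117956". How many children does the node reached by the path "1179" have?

The children of the "1179" node are the distinct next characters among strings starting with "1179".
Distinct next characters after "1179": 5, 9.
That node has 2 child edges.

2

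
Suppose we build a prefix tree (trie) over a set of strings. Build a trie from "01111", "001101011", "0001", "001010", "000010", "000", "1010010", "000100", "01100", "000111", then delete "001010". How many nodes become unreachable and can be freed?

A node on "001010"'s path can go only if nothing else ends at it or branches off below it.
The suffix "010" (3 nodes) is used only by "001010"; the node for "001" still has the child "1", so pruning stops there.
Nodes removed: 3

3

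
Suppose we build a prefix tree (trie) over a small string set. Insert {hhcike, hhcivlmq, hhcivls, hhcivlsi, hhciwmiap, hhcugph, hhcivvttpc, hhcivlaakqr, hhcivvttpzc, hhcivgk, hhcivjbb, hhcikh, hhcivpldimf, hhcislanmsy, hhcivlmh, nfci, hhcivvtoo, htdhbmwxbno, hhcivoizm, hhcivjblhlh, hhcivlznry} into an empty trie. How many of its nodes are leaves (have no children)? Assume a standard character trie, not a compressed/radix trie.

20

A leaf is a node with no children — equivalently, the end of a word that is not a proper prefix of any other stored word.
Those words: "hhcike", "hhcikh", "hhcislanmsy", "hhcivgk", "hhcivjbb", "hhcivjblhlh", "hhcivlaakqr", "hhcivlmh", "hhcivlmq", "hhcivlsi", "hhcivlznry", "hhcivoizm", "hhcivpldimf", "hhcivvtoo", "hhcivvttpc", "hhcivvttpzc", "hhciwmiap", "hhcugph", "htdhbmwxbno", "nfci"
Leaf count: 20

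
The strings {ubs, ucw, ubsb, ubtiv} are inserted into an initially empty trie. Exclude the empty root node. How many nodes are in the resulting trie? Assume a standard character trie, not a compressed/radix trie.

Count nodes per top-level branch (shared prefixes stored once):
  'u'-branch (ubs, ubsb, ubtiv, ucw): 9 nodes
Sum: 9

9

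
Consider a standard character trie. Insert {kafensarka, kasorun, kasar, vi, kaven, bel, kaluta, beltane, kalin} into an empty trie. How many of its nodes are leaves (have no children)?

8

Leaves are exactly the stored words that no other stored word extends.
Those words: "beltane", "kafensarka", "kalin", "kaluta", "kasar", "kasorun", "kaven", "vi"
Leaf count: 8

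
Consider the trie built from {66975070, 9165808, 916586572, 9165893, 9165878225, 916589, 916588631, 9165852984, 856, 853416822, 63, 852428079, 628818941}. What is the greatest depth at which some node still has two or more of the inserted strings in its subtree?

The deepest shared node is where two words last agree before diverging.
e.g. "916589" and "9165893" share the prefix "916589" of length 6; no pair shares a longer one.
Longest shared-prefix length: 6

6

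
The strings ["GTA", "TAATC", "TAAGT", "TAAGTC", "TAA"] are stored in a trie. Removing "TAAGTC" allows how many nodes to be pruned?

1

Walk "TAAGTC" from the leaf back toward the root, removing each node that no remaining word uses.
The suffix "C" (1 node) is used only by "TAAGTC"; "TAAGT" is itself a stored word, so pruning stops there.
Nodes removed: 1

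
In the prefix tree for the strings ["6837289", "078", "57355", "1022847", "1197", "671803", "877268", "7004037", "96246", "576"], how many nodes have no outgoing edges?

10

A leaf is a node with no children — equivalently, the end of a word that is not a proper prefix of any other stored word.
Those words: "078", "1022847", "1197", "57355", "576", "671803", "6837289", "7004037", "877268", "96246"
Leaf count: 10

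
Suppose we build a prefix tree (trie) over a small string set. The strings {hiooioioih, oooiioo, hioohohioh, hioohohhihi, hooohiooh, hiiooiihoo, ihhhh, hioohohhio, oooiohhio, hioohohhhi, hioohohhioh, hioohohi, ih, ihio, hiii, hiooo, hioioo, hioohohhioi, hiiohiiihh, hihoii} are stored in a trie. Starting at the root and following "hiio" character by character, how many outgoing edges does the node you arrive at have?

2

Follow the path "hiio" to its node, then look at its outgoing edges.
Distinct next characters after "hiio": h, o.
That node has 2 child edges.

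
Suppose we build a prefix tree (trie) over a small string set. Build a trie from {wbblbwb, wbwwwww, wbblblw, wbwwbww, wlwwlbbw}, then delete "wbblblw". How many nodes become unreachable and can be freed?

Walk "wbblblw" from the leaf back toward the root, removing each node that no remaining word uses.
The suffix "lw" (2 nodes) is used only by "wbblblw"; the node for "wbblb" still has the child "w", so pruning stops there.
Nodes removed: 2

2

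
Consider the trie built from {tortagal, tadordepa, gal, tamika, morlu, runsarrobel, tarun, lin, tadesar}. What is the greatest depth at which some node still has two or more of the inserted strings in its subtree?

3

Equivalently: take the maximum, over all pairs, of their longest common prefix length.
"tadesar" and "tadordepa" agree on "tad" (3 characters) before diverging; nothing deeper is shared.
Longest shared-prefix length: 3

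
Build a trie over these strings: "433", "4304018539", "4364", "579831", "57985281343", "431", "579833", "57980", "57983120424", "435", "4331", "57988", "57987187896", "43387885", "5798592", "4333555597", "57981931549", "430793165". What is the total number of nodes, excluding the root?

71

For each word, the new-node count is its length minus the longest prefix already in the trie:
  "433" → 3 new (4, 3, 3)
  "4304018539" → prefix "43" already present; 8 new (0, 4, 0, 1, 8, 5, 3, 9)
  "4364" → prefix "43" already present; 2 new (6, 4)
  "579831" → 6 new (5, 7, 9, 8, 3, 1)
  "57985281343" → prefix "5798" already present; 7 new (5, 2, 8, 1, 3, 4, 3)
  "431" → prefix "43" already present; 1 new (1)
  "579833" → prefix "57983" already present; 1 new (3)
  "57980" → prefix "5798" already present; 1 new (0)
  "57983120424" → prefix "579831" already present; 5 new (2, 0, 4, 2, 4)
  "435" → prefix "43" already present; 1 new (5)
  "4331" → prefix "433" already present; 1 new (1)
  "57988" → prefix "5798" already present; 1 new (8)
  "57987187896" → prefix "5798" already present; 7 new (7, 1, 8, 7, 8, 9, 6)
  "43387885" → prefix "433" already present; 5 new (8, 7, 8, 8, 5)
  "5798592" → prefix "57985" already present; 2 new (9, 2)
  "4333555597" → prefix "433" already present; 7 new (3, 5, 5, 5, 5, 9, 7)
  "57981931549" → prefix "5798" already present; 7 new (1, 9, 3, 1, 5, 4, 9)
  "430793165" → prefix "430" already present; 6 new (7, 9, 3, 1, 6, 5)
Total nodes = 3 + 8 + 2 + 6 + 7 + 1 + 1 + 1 + 5 + 1 + 1 + 1 + 7 + 5 + 2 + 7 + 7 + 6 = 71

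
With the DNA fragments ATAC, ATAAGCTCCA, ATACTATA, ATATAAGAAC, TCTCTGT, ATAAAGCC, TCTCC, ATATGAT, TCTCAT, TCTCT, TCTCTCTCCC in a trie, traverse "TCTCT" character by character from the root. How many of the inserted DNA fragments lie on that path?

Walk "TCTCT" from the root; an end-of-word marker is hit whenever a stored word is a prefix of "TCTCT".
Prefixes of the query that are stored words: "TCTCT"
Count: 1

1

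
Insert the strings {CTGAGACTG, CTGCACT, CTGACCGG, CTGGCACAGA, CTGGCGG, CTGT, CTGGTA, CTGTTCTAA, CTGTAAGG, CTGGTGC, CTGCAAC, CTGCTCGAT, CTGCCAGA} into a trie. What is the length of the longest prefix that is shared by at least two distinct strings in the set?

5

The deepest shared node is where two words last agree before diverging.
e.g. "CTGCAAC" and "CTGCACT" share the prefix "CTGCA" of length 5; no pair shares a longer one.
Longest shared-prefix length: 5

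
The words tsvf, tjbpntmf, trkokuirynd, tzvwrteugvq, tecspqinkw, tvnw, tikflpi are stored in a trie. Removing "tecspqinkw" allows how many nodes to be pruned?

9

After clearing the end-marker at "tecspqinkw", prune upward until reaching a node still needed by another word.
The suffix "ecspqinkw" (9 nodes) is used only by "tecspqinkw"; the node for "t" still has the child "s", so pruning stops there.
Nodes removed: 9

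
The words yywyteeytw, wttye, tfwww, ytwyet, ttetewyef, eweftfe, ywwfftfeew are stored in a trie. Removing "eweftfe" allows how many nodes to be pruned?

A node on "eweftfe"'s path can go only if nothing else ends at it or branches off below it.
No other word shares any prefix with "eweftfe", so all 7 of its nodes go.
Nodes removed: 7

7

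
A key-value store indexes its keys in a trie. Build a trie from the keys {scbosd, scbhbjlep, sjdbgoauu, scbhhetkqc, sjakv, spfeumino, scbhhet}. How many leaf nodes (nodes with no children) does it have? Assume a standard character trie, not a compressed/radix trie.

6

Leaves are exactly the stored words that no other stored word extends.
Those words: "scbhbjlep", "scbhhetkqc", "scbosd", "sjakv", "sjdbgoauu", "spfeumino"
Leaf count: 6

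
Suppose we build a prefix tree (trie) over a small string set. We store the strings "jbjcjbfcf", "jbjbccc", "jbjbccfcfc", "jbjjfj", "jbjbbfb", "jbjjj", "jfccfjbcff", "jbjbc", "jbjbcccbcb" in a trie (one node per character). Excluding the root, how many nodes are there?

36

Trace insertions, counting only characters that open a new branch:
  "jbjcjbfcf" → 9 new (j, b, j, c, j, b, f, c, f)
  "jbjbccc" → prefix "jbj" already present; 4 new (b, c, c, c)
  "jbjbccfcfc" → prefix "jbjbcc" already present; 4 new (f, c, f, c)
  "jbjjfj" → prefix "jbj" already present; 3 new (j, f, j)
  "jbjbbfb" → prefix "jbjb" already present; 3 new (b, f, b)
  "jbjjj" → prefix "jbjj" already present; 1 new (j)
  "jfccfjbcff" → prefix "j" already present; 9 new (f, c, c, f, j, b, c, f, f)
  "jbjbc" → prefix "jbjbc" already present; 0 new (none)
  "jbjbcccbcb" → prefix "jbjbccc" already present; 3 new (b, c, b)
Total nodes = 9 + 4 + 4 + 3 + 3 + 1 + 9 + 0 + 3 = 36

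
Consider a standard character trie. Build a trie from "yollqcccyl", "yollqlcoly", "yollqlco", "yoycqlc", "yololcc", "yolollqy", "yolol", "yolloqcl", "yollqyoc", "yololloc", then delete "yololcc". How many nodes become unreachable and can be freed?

A node on "yololcc"'s path can go only if nothing else ends at it or branches off below it.
The suffix "cc" (2 nodes) is used only by "yololcc"; the node for "yolol" still has the child "l", so pruning stops there.
Nodes removed: 2

2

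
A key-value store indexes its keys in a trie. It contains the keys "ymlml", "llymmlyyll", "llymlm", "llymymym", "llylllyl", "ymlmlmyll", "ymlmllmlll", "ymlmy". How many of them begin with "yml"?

4

Filter for entries beginning with "yml":
Matches: "ymlml", "ymlmllmlll", "ymlmlmyll", "ymlmy"
Count: 4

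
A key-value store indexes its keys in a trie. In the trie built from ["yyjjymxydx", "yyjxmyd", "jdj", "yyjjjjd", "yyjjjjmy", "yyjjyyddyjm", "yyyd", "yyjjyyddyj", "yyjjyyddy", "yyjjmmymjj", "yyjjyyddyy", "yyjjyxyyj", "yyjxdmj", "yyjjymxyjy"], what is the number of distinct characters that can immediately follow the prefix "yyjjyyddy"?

Follow the path "yyjjyyddy" to its node, then look at its outgoing edges.
Characters that immediately follow "yyjjyyddy" among the stored strings: {j, y}.
That node has 2 child edges.

2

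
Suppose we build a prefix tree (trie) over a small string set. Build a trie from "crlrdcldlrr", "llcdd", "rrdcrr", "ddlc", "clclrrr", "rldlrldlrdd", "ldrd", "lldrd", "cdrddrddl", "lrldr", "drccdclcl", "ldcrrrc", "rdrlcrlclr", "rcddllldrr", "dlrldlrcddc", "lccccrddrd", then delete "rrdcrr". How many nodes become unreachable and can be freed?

Walk "rrdcrr" from the leaf back toward the root, removing each node that no remaining word uses.
The suffix "rdcrr" (5 nodes) is used only by "rrdcrr"; the node for "r" still has the child "l", so pruning stops there.
Nodes removed: 5

5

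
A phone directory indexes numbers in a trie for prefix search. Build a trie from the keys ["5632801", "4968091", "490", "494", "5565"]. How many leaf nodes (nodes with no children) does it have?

5

A leaf is a node with no children — equivalently, the end of a word that is not a proper prefix of any other stored word.
Those words: "490", "494", "4968091", "5565", "5632801"
Leaf count: 5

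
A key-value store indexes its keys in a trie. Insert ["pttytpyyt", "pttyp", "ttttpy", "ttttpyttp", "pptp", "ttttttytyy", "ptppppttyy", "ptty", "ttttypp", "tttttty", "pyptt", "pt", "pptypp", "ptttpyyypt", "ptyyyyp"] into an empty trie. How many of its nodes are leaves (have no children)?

11

Leaves are exactly the stored words that no other stored word extends.
Those words: "pptp", "pptypp", "ptppppttyy", "ptttpyyypt", "pttyp", "pttytpyyt", "ptyyyyp", "pyptt", "ttttpyttp", "ttttttytyy", "ttttypp"
Leaf count: 11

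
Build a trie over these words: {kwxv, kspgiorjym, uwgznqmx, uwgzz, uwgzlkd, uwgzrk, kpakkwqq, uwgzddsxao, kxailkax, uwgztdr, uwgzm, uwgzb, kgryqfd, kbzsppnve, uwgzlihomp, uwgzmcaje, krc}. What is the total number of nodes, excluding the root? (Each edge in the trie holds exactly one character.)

Count nodes per top-level branch (shared prefixes stored once):
  'k'-branch (kbzsppnve, kgryqfd, kpakkwqq, krc, kspgiorjym, kwxv, kxailkax): 43 nodes
  'u'-branch (uwgzb, uwgzddsxao, uwgzlihomp, uwgzlkd, uwgzm, uwgzmcaje, uwgznqmx, uwgzrk, uwgztdr, uwgzz): 34 nodes
Sum: 77

77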